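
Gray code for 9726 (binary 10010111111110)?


Binary: 10010111111110
Gray code: G = B XOR (B >> 1)
B >> 1 = 01001011111111
10010111111110 XOR 01001011111111:
  1 XOR 0 = 1
  0 XOR 1 = 1
  0 XOR 0 = 0
  1 XOR 0 = 1
  0 XOR 1 = 1
  1 XOR 0 = 1
  1 XOR 1 = 0
  1 XOR 1 = 0
  1 XOR 1 = 0
  1 XOR 1 = 0
  1 XOR 1 = 0
  1 XOR 1 = 0
  1 XOR 1 = 0
  0 XOR 1 = 1
= 11011100000001


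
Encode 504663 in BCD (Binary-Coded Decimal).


Each digit → 4-bit binary:
  5 → 0101
  0 → 0000
  4 → 0100
  6 → 0110
  6 → 0110
  3 → 0011
= 0101 0000 0100 0110 0110 0011


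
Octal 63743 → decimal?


Positional values:
Position 0: 3 × 8^0 = 3
Position 1: 4 × 8^1 = 32
Position 2: 7 × 8^2 = 448
Position 3: 3 × 8^3 = 1536
Position 4: 6 × 8^4 = 24576
Sum = 3 + 32 + 448 + 1536 + 24576
= 26595


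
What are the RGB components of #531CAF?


Hex: #531CAF
R = 53₁₆ = 83
G = 1C₁₆ = 28
B = AF₁₆ = 175
= RGB(83, 28, 175)


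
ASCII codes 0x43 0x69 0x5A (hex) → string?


Codes (hex): 0x43 0x69 0x5A
Per-code ASCII lookup:
  0x43 = 67  (range 65-90: uppercase, 67 - 65 = 2) → 'C'
  0x69 = 105  (range 97-122: lowercase, 105 - 97 = 8) → 'i'
  0x5A = 90  (range 65-90: uppercase, 90 - 65 = 25) → 'Z'
= 'CiZ'


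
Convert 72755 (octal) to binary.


Each octal digit → 3 binary bits:
  7 = 111
  2 = 010
  7 = 111
  5 = 101
  5 = 101
Concatenate: 111 010 111 101 101
= 111010111101101


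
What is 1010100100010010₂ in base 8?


Group into 3-bit groups: 001010100100010010
  001 = 1
  010 = 2
  100 = 4
  100 = 4
  010 = 2
  010 = 2
= 0o124422


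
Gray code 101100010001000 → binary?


Gray code: 101100010001000
MSB stays the same: 1
Each subsequent bit = prev_binary XOR current_gray:
  B[1] = 1 XOR 0 = 1
  B[2] = 1 XOR 1 = 0
  B[3] = 0 XOR 1 = 1
  B[4] = 1 XOR 0 = 1
  B[5] = 1 XOR 0 = 1
  B[6] = 1 XOR 0 = 1
  B[7] = 1 XOR 1 = 0
  B[8] = 0 XOR 0 = 0
  B[9] = 0 XOR 0 = 0
  B[10] = 0 XOR 0 = 0
  B[11] = 0 XOR 1 = 1
  B[12] = 1 XOR 0 = 1
  B[13] = 1 XOR 0 = 1
  B[14] = 1 XOR 0 = 1
= 110111100001111 (28431 decimal)


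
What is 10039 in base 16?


Divide by 16 repeatedly:
10039 ÷ 16 = 627 remainder 7 (7)
627 ÷ 16 = 39 remainder 3 (3)
39 ÷ 16 = 2 remainder 7 (7)
2 ÷ 16 = 0 remainder 2 (2)
Reading remainders bottom-up:
= 0x2737


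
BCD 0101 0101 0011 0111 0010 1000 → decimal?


Each 4-bit group → digit:
  0101 → 5
  0101 → 5
  0011 → 3
  0111 → 7
  0010 → 2
  1000 → 8
= 553728


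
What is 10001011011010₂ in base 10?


Positional values:
Bit 1: 1 × 2^1 = 2
Bit 3: 1 × 2^3 = 8
Bit 4: 1 × 2^4 = 16
Bit 6: 1 × 2^6 = 64
Bit 7: 1 × 2^7 = 128
Bit 9: 1 × 2^9 = 512
Bit 13: 1 × 2^13 = 8192
Sum = 2 + 8 + 16 + 64 + 128 + 512 + 8192
= 8922


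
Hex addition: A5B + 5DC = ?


Align and add column by column (LSB to MSB, each column mod 16 with carry):
  0A5B
+ 05DC
  ----
  col 0: B(11) + C(12) + 0 (carry in) = 23 → 7(7), carry out 1
  col 1: 5(5) + D(13) + 1 (carry in) = 19 → 3(3), carry out 1
  col 2: A(10) + 5(5) + 1 (carry in) = 16 → 0(0), carry out 1
  col 3: 0(0) + 0(0) + 1 (carry in) = 1 → 1(1), carry out 0
Reading digits MSB→LSB: 1037
Strip leading zeros: 1037
= 0x1037


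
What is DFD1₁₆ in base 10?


Positional values:
Position 0: 1 × 16^0 = 1 × 1 = 1
Position 1: D × 16^1 = 13 × 16 = 208
Position 2: F × 16^2 = 15 × 256 = 3840
Position 3: D × 16^3 = 13 × 4096 = 53248
Sum = 1 + 208 + 3840 + 53248
= 57297


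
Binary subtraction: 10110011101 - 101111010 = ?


Align and subtract column by column (LSB to MSB, borrowing when needed):
  10110011101
- 00101111010
  -----------
  col 0: (1 - 0 borrow-in) - 0 → 1 - 0 = 1, borrow out 0
  col 1: (0 - 0 borrow-in) - 1 → borrow from next column: (0+2) - 1 = 1, borrow out 1
  col 2: (1 - 1 borrow-in) - 0 → 0 - 0 = 0, borrow out 0
  col 3: (1 - 0 borrow-in) - 1 → 1 - 1 = 0, borrow out 0
  col 4: (1 - 0 borrow-in) - 1 → 1 - 1 = 0, borrow out 0
  col 5: (0 - 0 borrow-in) - 1 → borrow from next column: (0+2) - 1 = 1, borrow out 1
  col 6: (0 - 1 borrow-in) - 1 → borrow from next column: (-1+2) - 1 = 0, borrow out 1
  col 7: (1 - 1 borrow-in) - 0 → 0 - 0 = 0, borrow out 0
  col 8: (1 - 0 borrow-in) - 1 → 1 - 1 = 0, borrow out 0
  col 9: (0 - 0 borrow-in) - 0 → 0 - 0 = 0, borrow out 0
  col 10: (1 - 0 borrow-in) - 0 → 1 - 0 = 1, borrow out 0
Reading bits MSB→LSB: 10000100011
Strip leading zeros: 10000100011
= 10000100011


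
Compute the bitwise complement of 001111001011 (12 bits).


Original: 001111001011
Invert all bits:
  bit 0: 0 → 1
  bit 1: 0 → 1
  bit 2: 1 → 0
  bit 3: 1 → 0
  bit 4: 1 → 0
  bit 5: 1 → 0
  bit 6: 0 → 1
  bit 7: 0 → 1
  bit 8: 1 → 0
  bit 9: 0 → 1
  bit 10: 1 → 0
  bit 11: 1 → 0
= 110000110100


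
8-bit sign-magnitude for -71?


Sign bit: 1 (negative)
Magnitude: 71 = 1000111
= 11000111


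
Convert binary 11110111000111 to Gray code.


Binary: 11110111000111
Gray code: G = B XOR (B >> 1)
B >> 1 = 01111011100011
11110111000111 XOR 01111011100011:
  1 XOR 0 = 1
  1 XOR 1 = 0
  1 XOR 1 = 0
  1 XOR 1 = 0
  0 XOR 1 = 1
  1 XOR 0 = 1
  1 XOR 1 = 0
  1 XOR 1 = 0
  0 XOR 1 = 1
  0 XOR 0 = 0
  0 XOR 0 = 0
  1 XOR 0 = 1
  1 XOR 1 = 0
  1 XOR 1 = 0
= 10001100100100


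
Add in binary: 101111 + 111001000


Align and add column by column (LSB to MSB, carry propagating):
  0000101111
+ 0111001000
  ----------
  col 0: 1 + 0 + 0 (carry in) = 1 → bit 1, carry out 0
  col 1: 1 + 0 + 0 (carry in) = 1 → bit 1, carry out 0
  col 2: 1 + 0 + 0 (carry in) = 1 → bit 1, carry out 0
  col 3: 1 + 1 + 0 (carry in) = 2 → bit 0, carry out 1
  col 4: 0 + 0 + 1 (carry in) = 1 → bit 1, carry out 0
  col 5: 1 + 0 + 0 (carry in) = 1 → bit 1, carry out 0
  col 6: 0 + 1 + 0 (carry in) = 1 → bit 1, carry out 0
  col 7: 0 + 1 + 0 (carry in) = 1 → bit 1, carry out 0
  col 8: 0 + 1 + 0 (carry in) = 1 → bit 1, carry out 0
  col 9: 0 + 0 + 0 (carry in) = 0 → bit 0, carry out 0
Reading bits MSB→LSB: 0111110111
Strip leading zeros: 111110111
= 111110111


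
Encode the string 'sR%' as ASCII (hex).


String: 'sR%'  (3 characters)
Per-character ASCII lookup:
  's': lowercase starts at 97: 's' = 97 + 18 = 115 → 0x73
  'R': uppercase starts at 65: 'R' = 65 + 17 = 82 → 0x52
  '%': special character: '%' = 37 → 0x25
= 0x73 0x52 0x25


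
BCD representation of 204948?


Each digit → 4-bit binary:
  2 → 0010
  0 → 0000
  4 → 0100
  9 → 1001
  4 → 0100
  8 → 1000
= 0010 0000 0100 1001 0100 1000


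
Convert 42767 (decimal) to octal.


Divide by 8 repeatedly:
42767 ÷ 8 = 5345 remainder 7
5345 ÷ 8 = 668 remainder 1
668 ÷ 8 = 83 remainder 4
83 ÷ 8 = 10 remainder 3
10 ÷ 8 = 1 remainder 2
1 ÷ 8 = 0 remainder 1
Reading remainders bottom-up:
= 0o123417


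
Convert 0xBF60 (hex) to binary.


Each hex digit → 4 binary bits:
  B = 1011
  F = 1111
  6 = 0110
  0 = 0000
Concatenate: 1011 1111 0110 0000
= 1011111101100000


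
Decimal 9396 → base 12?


Divide by 12 repeatedly:
9396 ÷ 12 = 783 remainder 0
783 ÷ 12 = 65 remainder 3
65 ÷ 12 = 5 remainder 5
5 ÷ 12 = 0 remainder 5
Reading remainders bottom-up:
= 5530


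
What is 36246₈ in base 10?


Positional values:
Position 0: 6 × 8^0 = 6
Position 1: 4 × 8^1 = 32
Position 2: 2 × 8^2 = 128
Position 3: 6 × 8^3 = 3072
Position 4: 3 × 8^4 = 12288
Sum = 6 + 32 + 128 + 3072 + 12288
= 15526


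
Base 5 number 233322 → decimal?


Positional values (base 5):
  2 × 5^0 = 2 × 1 = 2
  2 × 5^1 = 2 × 5 = 10
  3 × 5^2 = 3 × 25 = 75
  3 × 5^3 = 3 × 125 = 375
  3 × 5^4 = 3 × 625 = 1875
  2 × 5^5 = 2 × 3125 = 6250
Sum = 2 + 10 + 75 + 375 + 1875 + 6250
= 8587


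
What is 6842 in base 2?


Divide by 2 repeatedly:
6842 ÷ 2 = 3421 remainder 0
3421 ÷ 2 = 1710 remainder 1
1710 ÷ 2 = 855 remainder 0
855 ÷ 2 = 427 remainder 1
427 ÷ 2 = 213 remainder 1
213 ÷ 2 = 106 remainder 1
106 ÷ 2 = 53 remainder 0
53 ÷ 2 = 26 remainder 1
26 ÷ 2 = 13 remainder 0
13 ÷ 2 = 6 remainder 1
6 ÷ 2 = 3 remainder 0
3 ÷ 2 = 1 remainder 1
1 ÷ 2 = 0 remainder 1
Reading remainders bottom-up:
= 1101010111010


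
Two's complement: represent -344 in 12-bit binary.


Original: 000101011000
Step 1 - Invert all bits: 111010100111
Step 2 - Add 1: 111010100111 + 1
= 111010101000 (represents -344)


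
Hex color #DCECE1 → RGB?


Hex: #DCECE1
R = DC₁₆ = 220
G = EC₁₆ = 236
B = E1₁₆ = 225
= RGB(220, 236, 225)


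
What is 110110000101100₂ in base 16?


Group into 4-bit nibbles: 0110110000101100
  0110 = 6
  1100 = C
  0010 = 2
  1100 = C
= 0x6C2C


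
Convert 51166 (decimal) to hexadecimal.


Divide by 16 repeatedly:
51166 ÷ 16 = 3197 remainder 14 (E)
3197 ÷ 16 = 199 remainder 13 (D)
199 ÷ 16 = 12 remainder 7 (7)
12 ÷ 16 = 0 remainder 12 (C)
Reading remainders bottom-up:
= 0xC7DE


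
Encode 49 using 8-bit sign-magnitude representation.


Sign bit: 0 (positive)
Magnitude: 49 = 0110001
= 00110001


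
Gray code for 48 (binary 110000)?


Binary: 110000
Gray code: G = B XOR (B >> 1)
B >> 1 = 011000
110000 XOR 011000:
  1 XOR 0 = 1
  1 XOR 1 = 0
  0 XOR 1 = 1
  0 XOR 0 = 0
  0 XOR 0 = 0
  0 XOR 0 = 0
= 101000


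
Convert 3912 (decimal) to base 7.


Divide by 7 repeatedly:
3912 ÷ 7 = 558 remainder 6
558 ÷ 7 = 79 remainder 5
79 ÷ 7 = 11 remainder 2
11 ÷ 7 = 1 remainder 4
1 ÷ 7 = 0 remainder 1
Reading remainders bottom-up:
= 14256


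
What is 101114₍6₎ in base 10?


Positional values (base 6):
  4 × 6^0 = 4 × 1 = 4
  1 × 6^1 = 1 × 6 = 6
  1 × 6^2 = 1 × 36 = 36
  1 × 6^3 = 1 × 216 = 216
  0 × 6^4 = 0 × 1296 = 0
  1 × 6^5 = 1 × 7776 = 7776
Sum = 4 + 6 + 36 + 216 + 0 + 7776
= 8038


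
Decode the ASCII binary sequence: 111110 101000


Codes (binary): 111110 101000
Per-code ASCII lookup:
  111110 = 62  (special character) → '>'
  101000 = 40  (special character) → '('
= '>('


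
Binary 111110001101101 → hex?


Group into 4-bit nibbles: 0111110001101101
  0111 = 7
  1100 = C
  0110 = 6
  1101 = D
= 0x7C6D


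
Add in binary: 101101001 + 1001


Align and add column by column (LSB to MSB, carry propagating):
  0101101001
+ 0000001001
  ----------
  col 0: 1 + 1 + 0 (carry in) = 2 → bit 0, carry out 1
  col 1: 0 + 0 + 1 (carry in) = 1 → bit 1, carry out 0
  col 2: 0 + 0 + 0 (carry in) = 0 → bit 0, carry out 0
  col 3: 1 + 1 + 0 (carry in) = 2 → bit 0, carry out 1
  col 4: 0 + 0 + 1 (carry in) = 1 → bit 1, carry out 0
  col 5: 1 + 0 + 0 (carry in) = 1 → bit 1, carry out 0
  col 6: 1 + 0 + 0 (carry in) = 1 → bit 1, carry out 0
  col 7: 0 + 0 + 0 (carry in) = 0 → bit 0, carry out 0
  col 8: 1 + 0 + 0 (carry in) = 1 → bit 1, carry out 0
  col 9: 0 + 0 + 0 (carry in) = 0 → bit 0, carry out 0
Reading bits MSB→LSB: 0101110010
Strip leading zeros: 101110010
= 101110010


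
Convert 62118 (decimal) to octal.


Divide by 8 repeatedly:
62118 ÷ 8 = 7764 remainder 6
7764 ÷ 8 = 970 remainder 4
970 ÷ 8 = 121 remainder 2
121 ÷ 8 = 15 remainder 1
15 ÷ 8 = 1 remainder 7
1 ÷ 8 = 0 remainder 1
Reading remainders bottom-up:
= 0o171246


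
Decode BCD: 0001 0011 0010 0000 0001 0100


Each 4-bit group → digit:
  0001 → 1
  0011 → 3
  0010 → 2
  0000 → 0
  0001 → 1
  0100 → 4
= 132014


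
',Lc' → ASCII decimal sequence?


String: ',Lc'  (3 characters)
Per-character ASCII lookup:
  ',': special character: ',' = 44
  'L': uppercase starts at 65: 'L' = 65 + 11 = 76
  'c': lowercase starts at 97: 'c' = 97 + 2 = 99
= 44 76 99


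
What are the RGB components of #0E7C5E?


Hex: #0E7C5E
R = 0E₁₆ = 14
G = 7C₁₆ = 124
B = 5E₁₆ = 94
= RGB(14, 124, 94)


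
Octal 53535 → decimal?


Positional values:
Position 0: 5 × 8^0 = 5
Position 1: 3 × 8^1 = 24
Position 2: 5 × 8^2 = 320
Position 3: 3 × 8^3 = 1536
Position 4: 5 × 8^4 = 20480
Sum = 5 + 24 + 320 + 1536 + 20480
= 22365


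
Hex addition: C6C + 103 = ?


Align and add column by column (LSB to MSB, each column mod 16 with carry):
  0C6C
+ 0103
  ----
  col 0: C(12) + 3(3) + 0 (carry in) = 15 → F(15), carry out 0
  col 1: 6(6) + 0(0) + 0 (carry in) = 6 → 6(6), carry out 0
  col 2: C(12) + 1(1) + 0 (carry in) = 13 → D(13), carry out 0
  col 3: 0(0) + 0(0) + 0 (carry in) = 0 → 0(0), carry out 0
Reading digits MSB→LSB: 0D6F
Strip leading zeros: D6F
= 0xD6F


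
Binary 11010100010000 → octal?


Group into 3-bit groups: 011010100010000
  011 = 3
  010 = 2
  100 = 4
  010 = 2
  000 = 0
= 0o32420


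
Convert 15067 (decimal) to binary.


Divide by 2 repeatedly:
15067 ÷ 2 = 7533 remainder 1
7533 ÷ 2 = 3766 remainder 1
3766 ÷ 2 = 1883 remainder 0
1883 ÷ 2 = 941 remainder 1
941 ÷ 2 = 470 remainder 1
470 ÷ 2 = 235 remainder 0
235 ÷ 2 = 117 remainder 1
117 ÷ 2 = 58 remainder 1
58 ÷ 2 = 29 remainder 0
29 ÷ 2 = 14 remainder 1
14 ÷ 2 = 7 remainder 0
7 ÷ 2 = 3 remainder 1
3 ÷ 2 = 1 remainder 1
1 ÷ 2 = 0 remainder 1
Reading remainders bottom-up:
= 11101011011011


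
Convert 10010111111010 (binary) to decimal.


Positional values:
Bit 1: 1 × 2^1 = 2
Bit 3: 1 × 2^3 = 8
Bit 4: 1 × 2^4 = 16
Bit 5: 1 × 2^5 = 32
Bit 6: 1 × 2^6 = 64
Bit 7: 1 × 2^7 = 128
Bit 8: 1 × 2^8 = 256
Bit 10: 1 × 2^10 = 1024
Bit 13: 1 × 2^13 = 8192
Sum = 2 + 8 + 16 + 32 + 64 + 128 + 256 + 1024 + 8192
= 9722


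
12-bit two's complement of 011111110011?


Original: 011111110011
Step 1 - Invert all bits: 100000001100
Step 2 - Add 1: 100000001100 + 1
= 100000001101 (represents -2035)


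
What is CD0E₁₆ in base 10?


Positional values:
Position 0: E × 16^0 = 14 × 1 = 14
Position 1: 0 × 16^1 = 0 × 16 = 0
Position 2: D × 16^2 = 13 × 256 = 3328
Position 3: C × 16^3 = 12 × 4096 = 49152
Sum = 14 + 0 + 3328 + 49152
= 52494


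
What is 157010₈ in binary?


Each octal digit → 3 binary bits:
  1 = 001
  5 = 101
  7 = 111
  0 = 000
  1 = 001
  0 = 000
Concatenate: 001 101 111 000 001 000
= 001101111000001000


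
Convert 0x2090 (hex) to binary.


Each hex digit → 4 binary bits:
  2 = 0010
  0 = 0000
  9 = 1001
  0 = 0000
Concatenate: 0010 0000 1001 0000
= 0010000010010000


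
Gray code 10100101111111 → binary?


Gray code: 10100101111111
MSB stays the same: 1
Each subsequent bit = prev_binary XOR current_gray:
  B[1] = 1 XOR 0 = 1
  B[2] = 1 XOR 1 = 0
  B[3] = 0 XOR 0 = 0
  B[4] = 0 XOR 0 = 0
  B[5] = 0 XOR 1 = 1
  B[6] = 1 XOR 0 = 1
  B[7] = 1 XOR 1 = 0
  B[8] = 0 XOR 1 = 1
  B[9] = 1 XOR 1 = 0
  B[10] = 0 XOR 1 = 1
  B[11] = 1 XOR 1 = 0
  B[12] = 0 XOR 1 = 1
  B[13] = 1 XOR 1 = 0
= 11000110101010 (12714 decimal)


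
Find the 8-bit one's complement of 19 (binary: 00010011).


Original: 00010011
Invert all bits:
  bit 0: 0 → 1
  bit 1: 0 → 1
  bit 2: 0 → 1
  bit 3: 1 → 0
  bit 4: 0 → 1
  bit 5: 0 → 1
  bit 6: 1 → 0
  bit 7: 1 → 0
= 11101100


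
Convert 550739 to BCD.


Each digit → 4-bit binary:
  5 → 0101
  5 → 0101
  0 → 0000
  7 → 0111
  3 → 0011
  9 → 1001
= 0101 0101 0000 0111 0011 1001


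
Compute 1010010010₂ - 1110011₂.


Align and subtract column by column (LSB to MSB, borrowing when needed):
  1010010010
- 0001110011
  ----------
  col 0: (0 - 0 borrow-in) - 1 → borrow from next column: (0+2) - 1 = 1, borrow out 1
  col 1: (1 - 1 borrow-in) - 1 → borrow from next column: (0+2) - 1 = 1, borrow out 1
  col 2: (0 - 1 borrow-in) - 0 → borrow from next column: (-1+2) - 0 = 1, borrow out 1
  col 3: (0 - 1 borrow-in) - 0 → borrow from next column: (-1+2) - 0 = 1, borrow out 1
  col 4: (1 - 1 borrow-in) - 1 → borrow from next column: (0+2) - 1 = 1, borrow out 1
  col 5: (0 - 1 borrow-in) - 1 → borrow from next column: (-1+2) - 1 = 0, borrow out 1
  col 6: (0 - 1 borrow-in) - 1 → borrow from next column: (-1+2) - 1 = 0, borrow out 1
  col 7: (1 - 1 borrow-in) - 0 → 0 - 0 = 0, borrow out 0
  col 8: (0 - 0 borrow-in) - 0 → 0 - 0 = 0, borrow out 0
  col 9: (1 - 0 borrow-in) - 0 → 1 - 0 = 1, borrow out 0
Reading bits MSB→LSB: 1000011111
Strip leading zeros: 1000011111
= 1000011111


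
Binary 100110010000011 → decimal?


Positional values:
Bit 0: 1 × 2^0 = 1
Bit 1: 1 × 2^1 = 2
Bit 7: 1 × 2^7 = 128
Bit 10: 1 × 2^10 = 1024
Bit 11: 1 × 2^11 = 2048
Bit 14: 1 × 2^14 = 16384
Sum = 1 + 2 + 128 + 1024 + 2048 + 16384
= 19587


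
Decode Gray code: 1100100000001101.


Gray code: 1100100000001101
MSB stays the same: 1
Each subsequent bit = prev_binary XOR current_gray:
  B[1] = 1 XOR 1 = 0
  B[2] = 0 XOR 0 = 0
  B[3] = 0 XOR 0 = 0
  B[4] = 0 XOR 1 = 1
  B[5] = 1 XOR 0 = 1
  B[6] = 1 XOR 0 = 1
  B[7] = 1 XOR 0 = 1
  B[8] = 1 XOR 0 = 1
  B[9] = 1 XOR 0 = 1
  B[10] = 1 XOR 0 = 1
  B[11] = 1 XOR 0 = 1
  B[12] = 1 XOR 1 = 0
  B[13] = 0 XOR 1 = 1
  B[14] = 1 XOR 0 = 1
  B[15] = 1 XOR 1 = 0
= 1000111111110110 (36854 decimal)


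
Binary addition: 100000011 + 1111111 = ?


Align and add column by column (LSB to MSB, carry propagating):
  0100000011
+ 0001111111
  ----------
  col 0: 1 + 1 + 0 (carry in) = 2 → bit 0, carry out 1
  col 1: 1 + 1 + 1 (carry in) = 3 → bit 1, carry out 1
  col 2: 0 + 1 + 1 (carry in) = 2 → bit 0, carry out 1
  col 3: 0 + 1 + 1 (carry in) = 2 → bit 0, carry out 1
  col 4: 0 + 1 + 1 (carry in) = 2 → bit 0, carry out 1
  col 5: 0 + 1 + 1 (carry in) = 2 → bit 0, carry out 1
  col 6: 0 + 1 + 1 (carry in) = 2 → bit 0, carry out 1
  col 7: 0 + 0 + 1 (carry in) = 1 → bit 1, carry out 0
  col 8: 1 + 0 + 0 (carry in) = 1 → bit 1, carry out 0
  col 9: 0 + 0 + 0 (carry in) = 0 → bit 0, carry out 0
Reading bits MSB→LSB: 0110000010
Strip leading zeros: 110000010
= 110000010


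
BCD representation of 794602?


Each digit → 4-bit binary:
  7 → 0111
  9 → 1001
  4 → 0100
  6 → 0110
  0 → 0000
  2 → 0010
= 0111 1001 0100 0110 0000 0010


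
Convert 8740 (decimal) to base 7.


Divide by 7 repeatedly:
8740 ÷ 7 = 1248 remainder 4
1248 ÷ 7 = 178 remainder 2
178 ÷ 7 = 25 remainder 3
25 ÷ 7 = 3 remainder 4
3 ÷ 7 = 0 remainder 3
Reading remainders bottom-up:
= 34324


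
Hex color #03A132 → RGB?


Hex: #03A132
R = 03₁₆ = 3
G = A1₁₆ = 161
B = 32₁₆ = 50
= RGB(3, 161, 50)


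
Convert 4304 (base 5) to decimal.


Positional values (base 5):
  4 × 5^0 = 4 × 1 = 4
  0 × 5^1 = 0 × 5 = 0
  3 × 5^2 = 3 × 25 = 75
  4 × 5^3 = 4 × 125 = 500
Sum = 4 + 0 + 75 + 500
= 579


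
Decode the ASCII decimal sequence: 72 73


Codes (decimal): 72 73
Per-code ASCII lookup:
  72  (range 65-90: uppercase, 72 - 65 = 7) → 'H'
  73  (range 65-90: uppercase, 73 - 65 = 8) → 'I'
= 'HI'


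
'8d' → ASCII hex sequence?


String: '8d'  (2 characters)
Per-character ASCII lookup:
  '8': digits start at 48: '8' = 48 + 8 = 56 → 0x38
  'd': lowercase starts at 97: 'd' = 97 + 3 = 100 → 0x64
= 0x38 0x64


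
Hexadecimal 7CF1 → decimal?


Positional values:
Position 0: 1 × 16^0 = 1 × 1 = 1
Position 1: F × 16^1 = 15 × 16 = 240
Position 2: C × 16^2 = 12 × 256 = 3072
Position 3: 7 × 16^3 = 7 × 4096 = 28672
Sum = 1 + 240 + 3072 + 28672
= 31985


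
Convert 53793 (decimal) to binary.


Divide by 2 repeatedly:
53793 ÷ 2 = 26896 remainder 1
26896 ÷ 2 = 13448 remainder 0
13448 ÷ 2 = 6724 remainder 0
6724 ÷ 2 = 3362 remainder 0
3362 ÷ 2 = 1681 remainder 0
1681 ÷ 2 = 840 remainder 1
840 ÷ 2 = 420 remainder 0
420 ÷ 2 = 210 remainder 0
210 ÷ 2 = 105 remainder 0
105 ÷ 2 = 52 remainder 1
52 ÷ 2 = 26 remainder 0
26 ÷ 2 = 13 remainder 0
13 ÷ 2 = 6 remainder 1
6 ÷ 2 = 3 remainder 0
3 ÷ 2 = 1 remainder 1
1 ÷ 2 = 0 remainder 1
Reading remainders bottom-up:
= 1101001000100001


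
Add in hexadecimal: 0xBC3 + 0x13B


Align and add column by column (LSB to MSB, each column mod 16 with carry):
  0BC3
+ 013B
  ----
  col 0: 3(3) + B(11) + 0 (carry in) = 14 → E(14), carry out 0
  col 1: C(12) + 3(3) + 0 (carry in) = 15 → F(15), carry out 0
  col 2: B(11) + 1(1) + 0 (carry in) = 12 → C(12), carry out 0
  col 3: 0(0) + 0(0) + 0 (carry in) = 0 → 0(0), carry out 0
Reading digits MSB→LSB: 0CFE
Strip leading zeros: CFE
= 0xCFE


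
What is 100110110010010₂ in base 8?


Group into 3-bit groups: 100110110010010
  100 = 4
  110 = 6
  110 = 6
  010 = 2
  010 = 2
= 0o46622


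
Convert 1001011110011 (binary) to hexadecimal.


Group into 4-bit nibbles: 0001001011110011
  0001 = 1
  0010 = 2
  1111 = F
  0011 = 3
= 0x12F3


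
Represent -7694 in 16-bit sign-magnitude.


Sign bit: 1 (negative)
Magnitude: 7694 = 001111000001110
= 1001111000001110


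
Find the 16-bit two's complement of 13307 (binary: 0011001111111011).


Original: 0011001111111011
Step 1 - Invert all bits: 1100110000000100
Step 2 - Add 1: 1100110000000100 + 1
= 1100110000000101 (represents -13307)


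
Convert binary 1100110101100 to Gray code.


Binary: 1100110101100
Gray code: G = B XOR (B >> 1)
B >> 1 = 0110011010110
1100110101100 XOR 0110011010110:
  1 XOR 0 = 1
  1 XOR 1 = 0
  0 XOR 1 = 1
  0 XOR 0 = 0
  1 XOR 0 = 1
  1 XOR 1 = 0
  0 XOR 1 = 1
  1 XOR 0 = 1
  0 XOR 1 = 1
  1 XOR 0 = 1
  1 XOR 1 = 0
  0 XOR 1 = 1
  0 XOR 0 = 0
= 1010101111010


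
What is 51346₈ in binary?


Each octal digit → 3 binary bits:
  5 = 101
  1 = 001
  3 = 011
  4 = 100
  6 = 110
Concatenate: 101 001 011 100 110
= 101001011100110


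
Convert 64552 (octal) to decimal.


Positional values:
Position 0: 2 × 8^0 = 2
Position 1: 5 × 8^1 = 40
Position 2: 5 × 8^2 = 320
Position 3: 4 × 8^3 = 2048
Position 4: 6 × 8^4 = 24576
Sum = 2 + 40 + 320 + 2048 + 24576
= 26986


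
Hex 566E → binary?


Each hex digit → 4 binary bits:
  5 = 0101
  6 = 0110
  6 = 0110
  E = 1110
Concatenate: 0101 0110 0110 1110
= 0101011001101110


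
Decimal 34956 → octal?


Divide by 8 repeatedly:
34956 ÷ 8 = 4369 remainder 4
4369 ÷ 8 = 546 remainder 1
546 ÷ 8 = 68 remainder 2
68 ÷ 8 = 8 remainder 4
8 ÷ 8 = 1 remainder 0
1 ÷ 8 = 0 remainder 1
Reading remainders bottom-up:
= 0o104214


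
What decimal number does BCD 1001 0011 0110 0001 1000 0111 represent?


Each 4-bit group → digit:
  1001 → 9
  0011 → 3
  0110 → 6
  0001 → 1
  1000 → 8
  0111 → 7
= 936187


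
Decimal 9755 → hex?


Divide by 16 repeatedly:
9755 ÷ 16 = 609 remainder 11 (B)
609 ÷ 16 = 38 remainder 1 (1)
38 ÷ 16 = 2 remainder 6 (6)
2 ÷ 16 = 0 remainder 2 (2)
Reading remainders bottom-up:
= 0x261B


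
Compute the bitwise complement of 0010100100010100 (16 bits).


Original: 0010100100010100
Invert all bits:
  bit 0: 0 → 1
  bit 1: 0 → 1
  bit 2: 1 → 0
  bit 3: 0 → 1
  bit 4: 1 → 0
  bit 5: 0 → 1
  bit 6: 0 → 1
  bit 7: 1 → 0
  bit 8: 0 → 1
  bit 9: 0 → 1
  bit 10: 0 → 1
  bit 11: 1 → 0
  bit 12: 0 → 1
  bit 13: 1 → 0
  bit 14: 0 → 1
  bit 15: 0 → 1
= 1101011011101011


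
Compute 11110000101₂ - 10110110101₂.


Align and subtract column by column (LSB to MSB, borrowing when needed):
  11110000101
- 10110110101
  -----------
  col 0: (1 - 0 borrow-in) - 1 → 1 - 1 = 0, borrow out 0
  col 1: (0 - 0 borrow-in) - 0 → 0 - 0 = 0, borrow out 0
  col 2: (1 - 0 borrow-in) - 1 → 1 - 1 = 0, borrow out 0
  col 3: (0 - 0 borrow-in) - 0 → 0 - 0 = 0, borrow out 0
  col 4: (0 - 0 borrow-in) - 1 → borrow from next column: (0+2) - 1 = 1, borrow out 1
  col 5: (0 - 1 borrow-in) - 1 → borrow from next column: (-1+2) - 1 = 0, borrow out 1
  col 6: (0 - 1 borrow-in) - 0 → borrow from next column: (-1+2) - 0 = 1, borrow out 1
  col 7: (1 - 1 borrow-in) - 1 → borrow from next column: (0+2) - 1 = 1, borrow out 1
  col 8: (1 - 1 borrow-in) - 1 → borrow from next column: (0+2) - 1 = 1, borrow out 1
  col 9: (1 - 1 borrow-in) - 0 → 0 - 0 = 0, borrow out 0
  col 10: (1 - 0 borrow-in) - 1 → 1 - 1 = 0, borrow out 0
Reading bits MSB→LSB: 00111010000
Strip leading zeros: 111010000
= 111010000


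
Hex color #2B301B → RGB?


Hex: #2B301B
R = 2B₁₆ = 43
G = 30₁₆ = 48
B = 1B₁₆ = 27
= RGB(43, 48, 27)


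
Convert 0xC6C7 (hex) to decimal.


Positional values:
Position 0: 7 × 16^0 = 7 × 1 = 7
Position 1: C × 16^1 = 12 × 16 = 192
Position 2: 6 × 16^2 = 6 × 256 = 1536
Position 3: C × 16^3 = 12 × 4096 = 49152
Sum = 7 + 192 + 1536 + 49152
= 50887


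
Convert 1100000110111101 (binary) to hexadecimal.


Group into 4-bit nibbles: 1100000110111101
  1100 = C
  0001 = 1
  1011 = B
  1101 = D
= 0xC1BD


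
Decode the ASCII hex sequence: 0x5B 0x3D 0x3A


Codes (hex): 0x5B 0x3D 0x3A
Per-code ASCII lookup:
  0x5B = 91  (special character) → '['
  0x3D = 61  (special character) → '='
  0x3A = 58  (special character) → ':'
= '[=:'


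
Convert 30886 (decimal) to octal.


Divide by 8 repeatedly:
30886 ÷ 8 = 3860 remainder 6
3860 ÷ 8 = 482 remainder 4
482 ÷ 8 = 60 remainder 2
60 ÷ 8 = 7 remainder 4
7 ÷ 8 = 0 remainder 7
Reading remainders bottom-up:
= 0o74246


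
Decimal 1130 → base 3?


Divide by 3 repeatedly:
1130 ÷ 3 = 376 remainder 2
376 ÷ 3 = 125 remainder 1
125 ÷ 3 = 41 remainder 2
41 ÷ 3 = 13 remainder 2
13 ÷ 3 = 4 remainder 1
4 ÷ 3 = 1 remainder 1
1 ÷ 3 = 0 remainder 1
Reading remainders bottom-up:
= 1112212


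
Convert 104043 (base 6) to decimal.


Positional values (base 6):
  3 × 6^0 = 3 × 1 = 3
  4 × 6^1 = 4 × 6 = 24
  0 × 6^2 = 0 × 36 = 0
  4 × 6^3 = 4 × 216 = 864
  0 × 6^4 = 0 × 1296 = 0
  1 × 6^5 = 1 × 7776 = 7776
Sum = 3 + 24 + 0 + 864 + 0 + 7776
= 8667


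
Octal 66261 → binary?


Each octal digit → 3 binary bits:
  6 = 110
  6 = 110
  2 = 010
  6 = 110
  1 = 001
Concatenate: 110 110 010 110 001
= 110110010110001


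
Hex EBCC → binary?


Each hex digit → 4 binary bits:
  E = 1110
  B = 1011
  C = 1100
  C = 1100
Concatenate: 1110 1011 1100 1100
= 1110101111001100


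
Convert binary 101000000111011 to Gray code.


Binary: 101000000111011
Gray code: G = B XOR (B >> 1)
B >> 1 = 010100000011101
101000000111011 XOR 010100000011101:
  1 XOR 0 = 1
  0 XOR 1 = 1
  1 XOR 0 = 1
  0 XOR 1 = 1
  0 XOR 0 = 0
  0 XOR 0 = 0
  0 XOR 0 = 0
  0 XOR 0 = 0
  0 XOR 0 = 0
  1 XOR 0 = 1
  1 XOR 1 = 0
  1 XOR 1 = 0
  0 XOR 1 = 1
  1 XOR 0 = 1
  1 XOR 1 = 0
= 111100000100110


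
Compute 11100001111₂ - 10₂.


Align and subtract column by column (LSB to MSB, borrowing when needed):
  11100001111
- 00000000010
  -----------
  col 0: (1 - 0 borrow-in) - 0 → 1 - 0 = 1, borrow out 0
  col 1: (1 - 0 borrow-in) - 1 → 1 - 1 = 0, borrow out 0
  col 2: (1 - 0 borrow-in) - 0 → 1 - 0 = 1, borrow out 0
  col 3: (1 - 0 borrow-in) - 0 → 1 - 0 = 1, borrow out 0
  col 4: (0 - 0 borrow-in) - 0 → 0 - 0 = 0, borrow out 0
  col 5: (0 - 0 borrow-in) - 0 → 0 - 0 = 0, borrow out 0
  col 6: (0 - 0 borrow-in) - 0 → 0 - 0 = 0, borrow out 0
  col 7: (0 - 0 borrow-in) - 0 → 0 - 0 = 0, borrow out 0
  col 8: (1 - 0 borrow-in) - 0 → 1 - 0 = 1, borrow out 0
  col 9: (1 - 0 borrow-in) - 0 → 1 - 0 = 1, borrow out 0
  col 10: (1 - 0 borrow-in) - 0 → 1 - 0 = 1, borrow out 0
Reading bits MSB→LSB: 11100001101
Strip leading zeros: 11100001101
= 11100001101


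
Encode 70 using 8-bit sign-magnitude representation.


Sign bit: 0 (positive)
Magnitude: 70 = 1000110
= 01000110


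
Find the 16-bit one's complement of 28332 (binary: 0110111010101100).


Original: 0110111010101100
Invert all bits:
  bit 0: 0 → 1
  bit 1: 1 → 0
  bit 2: 1 → 0
  bit 3: 0 → 1
  bit 4: 1 → 0
  bit 5: 1 → 0
  bit 6: 1 → 0
  bit 7: 0 → 1
  bit 8: 1 → 0
  bit 9: 0 → 1
  bit 10: 1 → 0
  bit 11: 0 → 1
  bit 12: 1 → 0
  bit 13: 1 → 0
  bit 14: 0 → 1
  bit 15: 0 → 1
= 1001000101010011


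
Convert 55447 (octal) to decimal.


Positional values:
Position 0: 7 × 8^0 = 7
Position 1: 4 × 8^1 = 32
Position 2: 4 × 8^2 = 256
Position 3: 5 × 8^3 = 2560
Position 4: 5 × 8^4 = 20480
Sum = 7 + 32 + 256 + 2560 + 20480
= 23335


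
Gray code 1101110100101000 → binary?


Gray code: 1101110100101000
MSB stays the same: 1
Each subsequent bit = prev_binary XOR current_gray:
  B[1] = 1 XOR 1 = 0
  B[2] = 0 XOR 0 = 0
  B[3] = 0 XOR 1 = 1
  B[4] = 1 XOR 1 = 0
  B[5] = 0 XOR 1 = 1
  B[6] = 1 XOR 0 = 1
  B[7] = 1 XOR 1 = 0
  B[8] = 0 XOR 0 = 0
  B[9] = 0 XOR 0 = 0
  B[10] = 0 XOR 1 = 1
  B[11] = 1 XOR 0 = 1
  B[12] = 1 XOR 1 = 0
  B[13] = 0 XOR 0 = 0
  B[14] = 0 XOR 0 = 0
  B[15] = 0 XOR 0 = 0
= 1001011000110000 (38448 decimal)


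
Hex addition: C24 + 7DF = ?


Align and add column by column (LSB to MSB, each column mod 16 with carry):
  0C24
+ 07DF
  ----
  col 0: 4(4) + F(15) + 0 (carry in) = 19 → 3(3), carry out 1
  col 1: 2(2) + D(13) + 1 (carry in) = 16 → 0(0), carry out 1
  col 2: C(12) + 7(7) + 1 (carry in) = 20 → 4(4), carry out 1
  col 3: 0(0) + 0(0) + 1 (carry in) = 1 → 1(1), carry out 0
Reading digits MSB→LSB: 1403
Strip leading zeros: 1403
= 0x1403


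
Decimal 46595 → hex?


Divide by 16 repeatedly:
46595 ÷ 16 = 2912 remainder 3 (3)
2912 ÷ 16 = 182 remainder 0 (0)
182 ÷ 16 = 11 remainder 6 (6)
11 ÷ 16 = 0 remainder 11 (B)
Reading remainders bottom-up:
= 0xB603


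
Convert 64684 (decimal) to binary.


Divide by 2 repeatedly:
64684 ÷ 2 = 32342 remainder 0
32342 ÷ 2 = 16171 remainder 0
16171 ÷ 2 = 8085 remainder 1
8085 ÷ 2 = 4042 remainder 1
4042 ÷ 2 = 2021 remainder 0
2021 ÷ 2 = 1010 remainder 1
1010 ÷ 2 = 505 remainder 0
505 ÷ 2 = 252 remainder 1
252 ÷ 2 = 126 remainder 0
126 ÷ 2 = 63 remainder 0
63 ÷ 2 = 31 remainder 1
31 ÷ 2 = 15 remainder 1
15 ÷ 2 = 7 remainder 1
7 ÷ 2 = 3 remainder 1
3 ÷ 2 = 1 remainder 1
1 ÷ 2 = 0 remainder 1
Reading remainders bottom-up:
= 1111110010101100


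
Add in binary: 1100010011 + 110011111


Align and add column by column (LSB to MSB, carry propagating):
  01100010011
+ 00110011111
  -----------
  col 0: 1 + 1 + 0 (carry in) = 2 → bit 0, carry out 1
  col 1: 1 + 1 + 1 (carry in) = 3 → bit 1, carry out 1
  col 2: 0 + 1 + 1 (carry in) = 2 → bit 0, carry out 1
  col 3: 0 + 1 + 1 (carry in) = 2 → bit 0, carry out 1
  col 4: 1 + 1 + 1 (carry in) = 3 → bit 1, carry out 1
  col 5: 0 + 0 + 1 (carry in) = 1 → bit 1, carry out 0
  col 6: 0 + 0 + 0 (carry in) = 0 → bit 0, carry out 0
  col 7: 0 + 1 + 0 (carry in) = 1 → bit 1, carry out 0
  col 8: 1 + 1 + 0 (carry in) = 2 → bit 0, carry out 1
  col 9: 1 + 0 + 1 (carry in) = 2 → bit 0, carry out 1
  col 10: 0 + 0 + 1 (carry in) = 1 → bit 1, carry out 0
Reading bits MSB→LSB: 10010110010
Strip leading zeros: 10010110010
= 10010110010


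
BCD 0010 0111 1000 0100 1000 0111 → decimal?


Each 4-bit group → digit:
  0010 → 2
  0111 → 7
  1000 → 8
  0100 → 4
  1000 → 8
  0111 → 7
= 278487


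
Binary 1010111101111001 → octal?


Group into 3-bit groups: 001010111101111001
  001 = 1
  010 = 2
  111 = 7
  101 = 5
  111 = 7
  001 = 1
= 0o127571


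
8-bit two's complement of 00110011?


Original: 00110011
Step 1 - Invert all bits: 11001100
Step 2 - Add 1: 11001100 + 1
= 11001101 (represents -51)


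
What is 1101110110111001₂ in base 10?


Positional values:
Bit 0: 1 × 2^0 = 1
Bit 3: 1 × 2^3 = 8
Bit 4: 1 × 2^4 = 16
Bit 5: 1 × 2^5 = 32
Bit 7: 1 × 2^7 = 128
Bit 8: 1 × 2^8 = 256
Bit 10: 1 × 2^10 = 1024
Bit 11: 1 × 2^11 = 2048
Bit 12: 1 × 2^12 = 4096
Bit 14: 1 × 2^14 = 16384
Bit 15: 1 × 2^15 = 32768
Sum = 1 + 8 + 16 + 32 + 128 + 256 + 1024 + 2048 + 4096 + 16384 + 32768
= 56761


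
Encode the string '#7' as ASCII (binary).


String: '#7'  (2 characters)
Per-character ASCII lookup:
  '#': special character: '#' = 35 → 100011
  '7': digits start at 48: '7' = 48 + 7 = 55 → 110111
= 100011 110111


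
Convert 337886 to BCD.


Each digit → 4-bit binary:
  3 → 0011
  3 → 0011
  7 → 0111
  8 → 1000
  8 → 1000
  6 → 0110
= 0011 0011 0111 1000 1000 0110


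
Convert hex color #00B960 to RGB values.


Hex: #00B960
R = 00₁₆ = 0
G = B9₁₆ = 185
B = 60₁₆ = 96
= RGB(0, 185, 96)


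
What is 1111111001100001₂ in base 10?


Positional values:
Bit 0: 1 × 2^0 = 1
Bit 5: 1 × 2^5 = 32
Bit 6: 1 × 2^6 = 64
Bit 9: 1 × 2^9 = 512
Bit 10: 1 × 2^10 = 1024
Bit 11: 1 × 2^11 = 2048
Bit 12: 1 × 2^12 = 4096
Bit 13: 1 × 2^13 = 8192
Bit 14: 1 × 2^14 = 16384
Bit 15: 1 × 2^15 = 32768
Sum = 1 + 32 + 64 + 512 + 1024 + 2048 + 4096 + 8192 + 16384 + 32768
= 65121


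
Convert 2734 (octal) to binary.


Each octal digit → 3 binary bits:
  2 = 010
  7 = 111
  3 = 011
  4 = 100
Concatenate: 010 111 011 100
= 010111011100


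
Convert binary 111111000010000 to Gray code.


Binary: 111111000010000
Gray code: G = B XOR (B >> 1)
B >> 1 = 011111100001000
111111000010000 XOR 011111100001000:
  1 XOR 0 = 1
  1 XOR 1 = 0
  1 XOR 1 = 0
  1 XOR 1 = 0
  1 XOR 1 = 0
  1 XOR 1 = 0
  0 XOR 1 = 1
  0 XOR 0 = 0
  0 XOR 0 = 0
  0 XOR 0 = 0
  1 XOR 0 = 1
  0 XOR 1 = 1
  0 XOR 0 = 0
  0 XOR 0 = 0
  0 XOR 0 = 0
= 100000100011000


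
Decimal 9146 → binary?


Divide by 2 repeatedly:
9146 ÷ 2 = 4573 remainder 0
4573 ÷ 2 = 2286 remainder 1
2286 ÷ 2 = 1143 remainder 0
1143 ÷ 2 = 571 remainder 1
571 ÷ 2 = 285 remainder 1
285 ÷ 2 = 142 remainder 1
142 ÷ 2 = 71 remainder 0
71 ÷ 2 = 35 remainder 1
35 ÷ 2 = 17 remainder 1
17 ÷ 2 = 8 remainder 1
8 ÷ 2 = 4 remainder 0
4 ÷ 2 = 2 remainder 0
2 ÷ 2 = 1 remainder 0
1 ÷ 2 = 0 remainder 1
Reading remainders bottom-up:
= 10001110111010


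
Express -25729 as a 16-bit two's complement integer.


Original: 0110010010000001
Step 1 - Invert all bits: 1001101101111110
Step 2 - Add 1: 1001101101111110 + 1
= 1001101101111111 (represents -25729)


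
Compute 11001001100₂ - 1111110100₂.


Align and subtract column by column (LSB to MSB, borrowing when needed):
  11001001100
- 01111110100
  -----------
  col 0: (0 - 0 borrow-in) - 0 → 0 - 0 = 0, borrow out 0
  col 1: (0 - 0 borrow-in) - 0 → 0 - 0 = 0, borrow out 0
  col 2: (1 - 0 borrow-in) - 1 → 1 - 1 = 0, borrow out 0
  col 3: (1 - 0 borrow-in) - 0 → 1 - 0 = 1, borrow out 0
  col 4: (0 - 0 borrow-in) - 1 → borrow from next column: (0+2) - 1 = 1, borrow out 1
  col 5: (0 - 1 borrow-in) - 1 → borrow from next column: (-1+2) - 1 = 0, borrow out 1
  col 6: (1 - 1 borrow-in) - 1 → borrow from next column: (0+2) - 1 = 1, borrow out 1
  col 7: (0 - 1 borrow-in) - 1 → borrow from next column: (-1+2) - 1 = 0, borrow out 1
  col 8: (0 - 1 borrow-in) - 1 → borrow from next column: (-1+2) - 1 = 0, borrow out 1
  col 9: (1 - 1 borrow-in) - 1 → borrow from next column: (0+2) - 1 = 1, borrow out 1
  col 10: (1 - 1 borrow-in) - 0 → 0 - 0 = 0, borrow out 0
Reading bits MSB→LSB: 01001011000
Strip leading zeros: 1001011000
= 1001011000


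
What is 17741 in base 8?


Divide by 8 repeatedly:
17741 ÷ 8 = 2217 remainder 5
2217 ÷ 8 = 277 remainder 1
277 ÷ 8 = 34 remainder 5
34 ÷ 8 = 4 remainder 2
4 ÷ 8 = 0 remainder 4
Reading remainders bottom-up:
= 0o42515


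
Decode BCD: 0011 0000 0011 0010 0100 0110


Each 4-bit group → digit:
  0011 → 3
  0000 → 0
  0011 → 3
  0010 → 2
  0100 → 4
  0110 → 6
= 303246


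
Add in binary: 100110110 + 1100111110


Align and add column by column (LSB to MSB, carry propagating):
  00100110110
+ 01100111110
  -----------
  col 0: 0 + 0 + 0 (carry in) = 0 → bit 0, carry out 0
  col 1: 1 + 1 + 0 (carry in) = 2 → bit 0, carry out 1
  col 2: 1 + 1 + 1 (carry in) = 3 → bit 1, carry out 1
  col 3: 0 + 1 + 1 (carry in) = 2 → bit 0, carry out 1
  col 4: 1 + 1 + 1 (carry in) = 3 → bit 1, carry out 1
  col 5: 1 + 1 + 1 (carry in) = 3 → bit 1, carry out 1
  col 6: 0 + 0 + 1 (carry in) = 1 → bit 1, carry out 0
  col 7: 0 + 0 + 0 (carry in) = 0 → bit 0, carry out 0
  col 8: 1 + 1 + 0 (carry in) = 2 → bit 0, carry out 1
  col 9: 0 + 1 + 1 (carry in) = 2 → bit 0, carry out 1
  col 10: 0 + 0 + 1 (carry in) = 1 → bit 1, carry out 0
Reading bits MSB→LSB: 10001110100
Strip leading zeros: 10001110100
= 10001110100


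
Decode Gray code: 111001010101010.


Gray code: 111001010101010
MSB stays the same: 1
Each subsequent bit = prev_binary XOR current_gray:
  B[1] = 1 XOR 1 = 0
  B[2] = 0 XOR 1 = 1
  B[3] = 1 XOR 0 = 1
  B[4] = 1 XOR 0 = 1
  B[5] = 1 XOR 1 = 0
  B[6] = 0 XOR 0 = 0
  B[7] = 0 XOR 1 = 1
  B[8] = 1 XOR 0 = 1
  B[9] = 1 XOR 1 = 0
  B[10] = 0 XOR 0 = 0
  B[11] = 0 XOR 1 = 1
  B[12] = 1 XOR 0 = 1
  B[13] = 1 XOR 1 = 0
  B[14] = 0 XOR 0 = 0
= 101110011001100 (23756 decimal)


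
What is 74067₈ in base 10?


Positional values:
Position 0: 7 × 8^0 = 7
Position 1: 6 × 8^1 = 48
Position 2: 0 × 8^2 = 0
Position 3: 4 × 8^3 = 2048
Position 4: 7 × 8^4 = 28672
Sum = 7 + 48 + 0 + 2048 + 28672
= 30775


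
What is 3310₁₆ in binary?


Each hex digit → 4 binary bits:
  3 = 0011
  3 = 0011
  1 = 0001
  0 = 0000
Concatenate: 0011 0011 0001 0000
= 0011001100010000


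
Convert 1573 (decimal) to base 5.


Divide by 5 repeatedly:
1573 ÷ 5 = 314 remainder 3
314 ÷ 5 = 62 remainder 4
62 ÷ 5 = 12 remainder 2
12 ÷ 5 = 2 remainder 2
2 ÷ 5 = 0 remainder 2
Reading remainders bottom-up:
= 22243


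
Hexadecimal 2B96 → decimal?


Positional values:
Position 0: 6 × 16^0 = 6 × 1 = 6
Position 1: 9 × 16^1 = 9 × 16 = 144
Position 2: B × 16^2 = 11 × 256 = 2816
Position 3: 2 × 16^3 = 2 × 4096 = 8192
Sum = 6 + 144 + 2816 + 8192
= 11158


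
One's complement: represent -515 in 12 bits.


Original: 001000000011
Invert all bits:
  bit 0: 0 → 1
  bit 1: 0 → 1
  bit 2: 1 → 0
  bit 3: 0 → 1
  bit 4: 0 → 1
  bit 5: 0 → 1
  bit 6: 0 → 1
  bit 7: 0 → 1
  bit 8: 0 → 1
  bit 9: 0 → 1
  bit 10: 1 → 0
  bit 11: 1 → 0
= 110111111100


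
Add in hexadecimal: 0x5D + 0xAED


Align and add column by column (LSB to MSB, each column mod 16 with carry):
  005D
+ 0AED
  ----
  col 0: D(13) + D(13) + 0 (carry in) = 26 → A(10), carry out 1
  col 1: 5(5) + E(14) + 1 (carry in) = 20 → 4(4), carry out 1
  col 2: 0(0) + A(10) + 1 (carry in) = 11 → B(11), carry out 0
  col 3: 0(0) + 0(0) + 0 (carry in) = 0 → 0(0), carry out 0
Reading digits MSB→LSB: 0B4A
Strip leading zeros: B4A
= 0xB4A


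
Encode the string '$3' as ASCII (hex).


String: '$3'  (2 characters)
Per-character ASCII lookup:
  '$': special character: '$' = 36 → 0x24
  '3': digits start at 48: '3' = 48 + 3 = 51 → 0x33
= 0x24 0x33


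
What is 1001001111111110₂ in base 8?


Group into 3-bit groups: 001001001111111110
  001 = 1
  001 = 1
  001 = 1
  111 = 7
  111 = 7
  110 = 6
= 0o111776


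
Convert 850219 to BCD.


Each digit → 4-bit binary:
  8 → 1000
  5 → 0101
  0 → 0000
  2 → 0010
  1 → 0001
  9 → 1001
= 1000 0101 0000 0010 0001 1001


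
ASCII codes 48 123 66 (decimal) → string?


Codes (decimal): 48 123 66
Per-code ASCII lookup:
  48  (range 48-57: digits, 48 - 48 = 0) → '0'
  123  (special character) → '{'
  66  (range 65-90: uppercase, 66 - 65 = 1) → 'B'
= '0{B'


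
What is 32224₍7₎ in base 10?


Positional values (base 7):
  4 × 7^0 = 4 × 1 = 4
  2 × 7^1 = 2 × 7 = 14
  2 × 7^2 = 2 × 49 = 98
  2 × 7^3 = 2 × 343 = 686
  3 × 7^4 = 3 × 2401 = 7203
Sum = 4 + 14 + 98 + 686 + 7203
= 8005


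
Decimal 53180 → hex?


Divide by 16 repeatedly:
53180 ÷ 16 = 3323 remainder 12 (C)
3323 ÷ 16 = 207 remainder 11 (B)
207 ÷ 16 = 12 remainder 15 (F)
12 ÷ 16 = 0 remainder 12 (C)
Reading remainders bottom-up:
= 0xCFBC


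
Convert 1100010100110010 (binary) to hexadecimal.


Group into 4-bit nibbles: 1100010100110010
  1100 = C
  0101 = 5
  0011 = 3
  0010 = 2
= 0xC532


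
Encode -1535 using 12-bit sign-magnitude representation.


Sign bit: 1 (negative)
Magnitude: 1535 = 10111111111
= 110111111111


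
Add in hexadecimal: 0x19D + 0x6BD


Align and add column by column (LSB to MSB, each column mod 16 with carry):
  019D
+ 06BD
  ----
  col 0: D(13) + D(13) + 0 (carry in) = 26 → A(10), carry out 1
  col 1: 9(9) + B(11) + 1 (carry in) = 21 → 5(5), carry out 1
  col 2: 1(1) + 6(6) + 1 (carry in) = 8 → 8(8), carry out 0
  col 3: 0(0) + 0(0) + 0 (carry in) = 0 → 0(0), carry out 0
Reading digits MSB→LSB: 085A
Strip leading zeros: 85A
= 0x85A
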